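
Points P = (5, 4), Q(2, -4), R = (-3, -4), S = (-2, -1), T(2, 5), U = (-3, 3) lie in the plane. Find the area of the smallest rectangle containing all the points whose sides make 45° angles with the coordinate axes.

96

In coordinates u = x + y, v = x − y the rectangle is axis-aligned; the map (x,y)→(u,v) scales areas by 2.
u-values: 9, -2, -7, -3, 7, 0; range = 9 − (-7) = 16.
v-values: 1, 6, 1, -1, -3, -6; range = 6 − (-6) = 12.
Area = (16 × 12) / 2 = 96.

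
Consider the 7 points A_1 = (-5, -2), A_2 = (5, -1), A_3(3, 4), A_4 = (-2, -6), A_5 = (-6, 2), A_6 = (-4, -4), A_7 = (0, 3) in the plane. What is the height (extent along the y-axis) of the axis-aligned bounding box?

max y = 4, min y = -6, so height = 10.

10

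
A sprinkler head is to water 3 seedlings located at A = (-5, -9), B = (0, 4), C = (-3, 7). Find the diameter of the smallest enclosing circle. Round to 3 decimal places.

16.125

Side lengths²: AB² = 194, AC² = 260, BC² = 18.
Since AC² = 260 ≥ 194 + 18 = 212, the angle opposite AC is not acute, so the smallest enclosing circle has AC as diameter.
Centre = midpoint of AC = (-4, -1), r² = 260/4 = 65.
Diameter = 2r = 2√65 ≈ 16.125.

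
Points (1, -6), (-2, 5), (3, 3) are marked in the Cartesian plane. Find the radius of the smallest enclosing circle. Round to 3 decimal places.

Call the three points A, B, C in the order given.
Side lengths²: AB² = 130, AC² = 85, BC² = 29.
Since AB² = 130 ≥ 85 + 29 = 114, the angle opposite AB is not acute, so the smallest enclosing circle has AB as diameter.
Centre = midpoint of AB = (-0.5, -0.5), r² = 130/4 = 32.5.
r = √(32.5) ≈ 5.701.

5.701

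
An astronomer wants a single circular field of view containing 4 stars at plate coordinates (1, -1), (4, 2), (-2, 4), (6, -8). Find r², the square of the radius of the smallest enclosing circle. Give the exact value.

By Welzl's lemma the MEC is supported by two points (diametrically opposite) or three points (on a circumcircle).
The farthest pair is (-2, 4)–(6, -8) with squared distance 208. The circle on this segment as diameter has centre (2, -2) and r² = 208/4 = 52.
Check (1, -1): distance² to centre = 2 ≤ 52, so it lies inside.
All remaining points lie in this disk, and no smaller disk contains both endpoints, so this is the minimum enclosing circle.

52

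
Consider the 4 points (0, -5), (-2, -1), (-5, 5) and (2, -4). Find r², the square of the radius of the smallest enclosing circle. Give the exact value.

32.5

The minimum enclosing circle of a finite set is fixed by two of the points (as a diameter) or three (as a circumcircle).
The farthest pair is (-5, 5)–(2, -4) with squared distance 130. The circle on this segment as diameter has centre (-1.5, 0.5) and r² = 130/4 = 32.5.
Check (0, -5): distance² to centre = 32.5 ≤ 32.5, so it lies inside.
All remaining points lie in this disk, and no smaller disk contains both endpoints, so this is the minimum enclosing circle.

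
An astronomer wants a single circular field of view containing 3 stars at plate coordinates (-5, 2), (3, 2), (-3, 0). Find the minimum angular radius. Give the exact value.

4

Call the three points A, B, C in the order given.
Side lengths²: AB² = 64, AC² = 8, BC² = 40.
Since AB² = 64 ≥ 40 + 8 = 48, the angle opposite AB is not acute, so the smallest enclosing circle has AB as diameter.
Centre = midpoint of AB = (-1, 2), r² = 64/4 = 16.
r = √16 = 4.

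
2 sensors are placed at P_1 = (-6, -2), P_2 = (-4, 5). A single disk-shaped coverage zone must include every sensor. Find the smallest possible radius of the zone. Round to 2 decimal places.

3.64

The smallest circle enclosing two points has them as diameter endpoints.
Centre = midpoint = (-5, 1.5); r² = |P_1P_2|²/4 = 53/4 = 13.25.
r = √(13.25) ≈ 3.64.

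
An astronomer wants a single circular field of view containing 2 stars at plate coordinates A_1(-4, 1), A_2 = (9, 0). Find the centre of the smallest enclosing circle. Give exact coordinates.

The smallest circle enclosing two points has them as diameter endpoints.
Centre = midpoint = (2.5, 0.5); r² = |A_1A_2|²/4 = 170/4 = 42.5.
Centre = (2.5, 0.5).

(2.5, 0.5)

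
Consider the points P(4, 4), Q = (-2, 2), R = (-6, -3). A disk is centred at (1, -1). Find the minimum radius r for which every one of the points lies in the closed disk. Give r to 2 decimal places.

7.28

The required radius is the distance from (1, -1) to the farthest point.
Squared distances: 34, 18, 53.
Maximum is 53, attained at R.
r = √53 ≈ 7.28.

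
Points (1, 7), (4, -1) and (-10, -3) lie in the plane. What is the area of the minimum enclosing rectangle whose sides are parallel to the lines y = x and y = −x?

In coordinates u = x + y, v = x − y the rectangle is axis-aligned; the map (x,y)→(u,v) scales areas by 2.
u-values: 8, 3, -13; range = 8 − (-13) = 21.
v-values: -6, 5, -7; range = 5 − (-7) = 12.
Area = (21 × 12) / 2 = 126.

126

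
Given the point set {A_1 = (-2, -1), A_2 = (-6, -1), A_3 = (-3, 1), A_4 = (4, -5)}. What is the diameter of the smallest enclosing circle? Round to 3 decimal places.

By Welzl's lemma the MEC is supported by two points (diametrically opposite) or three points (on a circumcircle).
The farthest pair is A_2–A_4 with squared distance 116. The circle on this segment as diameter has centre (-1, -3) and r² = 116/4 = 29.
Check A_1: distance² to centre = 5 ≤ 29, so it lies inside.
All remaining points lie in this disk, and no smaller disk contains both endpoints, so this is the minimum enclosing circle.
Diameter = 2r = 2√29 ≈ 10.770.

10.770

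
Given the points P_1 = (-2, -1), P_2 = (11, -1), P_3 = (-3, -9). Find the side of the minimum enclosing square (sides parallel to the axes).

14

The bounding box has width 14 and height 8.
An axis-aligned square enclosing the set must have side ≥ max(width, height).
So the minimum side is max(14, 8) = 14.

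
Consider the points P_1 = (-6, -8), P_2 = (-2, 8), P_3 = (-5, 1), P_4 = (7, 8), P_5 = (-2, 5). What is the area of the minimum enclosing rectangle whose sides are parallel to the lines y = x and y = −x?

In coordinates u = x + y, v = x − y the rectangle is axis-aligned; the map (x,y)→(u,v) scales areas by 2.
u-values: -14, 6, -4, 15, 3; range = 15 − (-14) = 29.
v-values: 2, -10, -6, -1, -7; range = 2 − (-10) = 12.
Area = (29 × 12) / 2 = 174.

174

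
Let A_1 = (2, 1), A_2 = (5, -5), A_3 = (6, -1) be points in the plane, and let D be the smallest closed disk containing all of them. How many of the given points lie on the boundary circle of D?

2

Side lengths²: A_1A_2² = 45, A_1A_3² = 20, A_2A_3² = 17.
Since A_1A_2² = 45 ≥ 20 + 17 = 37, the angle opposite A_1A_2 is not acute, so the smallest enclosing circle has A_1A_2 as diameter.
Centre = midpoint of A_1A_2 = (3.5, -2), r² = 45/4 = 11.25.
The points at distance exactly r from the centre are A_1, A_2 — 2 points.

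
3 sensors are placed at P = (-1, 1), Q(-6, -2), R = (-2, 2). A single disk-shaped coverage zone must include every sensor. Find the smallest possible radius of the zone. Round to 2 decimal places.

2.92

Side lengths²: PQ² = 34, PR² = 2, QR² = 32.
Since PQ² = 34 ≥ 32 + 2 = 34, the angle opposite PQ is not acute, so the smallest enclosing circle has PQ as diameter.
Centre = midpoint of PQ = (-3.5, -0.5), r² = 34/4 = 8.5.
r = √(8.5) ≈ 2.92.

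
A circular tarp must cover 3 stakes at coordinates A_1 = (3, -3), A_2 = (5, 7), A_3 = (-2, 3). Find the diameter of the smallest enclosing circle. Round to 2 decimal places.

Side lengths²: A_1A_2² = 104, A_1A_3² = 61, A_2A_3² = 65.
Since A_1A_2² = 104 < 65 + 61 = 126, the triangle is acute, so the smallest enclosing circle is the circumcircle.
Circumcentre = (193/62, 135/62), r² = 51545/1922.
Diameter = 2r = 2√(51545/1922) ≈ 10.36.

10.36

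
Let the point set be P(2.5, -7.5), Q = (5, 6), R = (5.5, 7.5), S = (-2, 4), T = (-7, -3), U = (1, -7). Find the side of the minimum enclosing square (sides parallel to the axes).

The bounding box has width 12.5 and height 15.
An axis-aligned square enclosing the set must have side ≥ max(width, height).
So the minimum side is max(12.5, 15) = 15.

15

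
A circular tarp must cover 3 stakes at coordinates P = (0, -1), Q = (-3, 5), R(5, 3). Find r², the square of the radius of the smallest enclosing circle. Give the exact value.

3485/196

Side lengths²: PQ² = 45, PR² = 41, QR² = 68.
Since QR² = 68 < 45 + 41 = 86, the triangle is acute, so the smallest enclosing circle is the circumcircle.
Circumcentre = (11/14, 22/7), r² = 3485/196.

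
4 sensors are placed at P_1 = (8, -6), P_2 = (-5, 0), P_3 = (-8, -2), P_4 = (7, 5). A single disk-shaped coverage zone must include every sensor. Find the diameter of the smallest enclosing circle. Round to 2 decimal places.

17.53

The minimum enclosing circle of a finite set is fixed by two of the points (as a diameter) or three (as a circumcircle).
The minimum enclosing circle is determined by three boundary points: P_1, P_3, P_4.
Their circumcentre is (31/43, -48/43) with r² = 142069/1849.
The farthest remaining point P_2 is at distance² 62820/1849 ≤ 142069/1849.
Diameter = 2r = 2√(142069/1849) ≈ 17.53.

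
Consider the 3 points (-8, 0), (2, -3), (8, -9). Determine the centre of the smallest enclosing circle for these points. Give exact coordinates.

(0, -4.5)

Call the three points A, B, C in the order given.
Side lengths²: AB² = 109, AC² = 337, BC² = 72.
Since AC² = 337 ≥ 109 + 72 = 181, the angle opposite AC is not acute, so the smallest enclosing circle has AC as diameter.
Centre = midpoint of AC = (0, -4.5), r² = 337/4 = 84.25.
Centre = (0, -4.5).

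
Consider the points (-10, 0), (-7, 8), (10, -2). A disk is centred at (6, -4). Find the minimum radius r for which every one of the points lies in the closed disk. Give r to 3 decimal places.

The required radius is the distance from (6, -4) to the farthest point.
Squared distances: 272, 313, 20.
Maximum is 313, attained at (-7, 8).
r = √313 ≈ 17.692.

17.692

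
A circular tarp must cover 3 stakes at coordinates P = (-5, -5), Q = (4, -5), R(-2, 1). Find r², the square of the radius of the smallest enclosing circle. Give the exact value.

22.5

Side lengths²: PQ² = 81, PR² = 45, QR² = 72.
Since PQ² = 81 < 72 + 45 = 117, the triangle is acute, so the smallest enclosing circle is the circumcircle.
Circumcentre = (-0.5, -3.5), r² = 22.5.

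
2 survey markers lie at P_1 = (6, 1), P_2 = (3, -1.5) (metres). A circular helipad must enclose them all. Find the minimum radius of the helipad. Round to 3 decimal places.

1.953

The smallest circle enclosing two points has them as diameter endpoints.
Centre = midpoint = (4.5, -0.25); r² = |P_1P_2|²/4 = 15.25/4 = 3.8125.
r = √(3.8125) ≈ 1.953.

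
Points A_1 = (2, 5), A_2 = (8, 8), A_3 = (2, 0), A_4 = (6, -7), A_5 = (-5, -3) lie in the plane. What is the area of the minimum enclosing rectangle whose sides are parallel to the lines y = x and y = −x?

192

In coordinates u = x + y, v = x − y the rectangle is axis-aligned; the map (x,y)→(u,v) scales areas by 2.
u-values: 7, 16, 2, -1, -8; range = 16 − (-8) = 24.
v-values: -3, 0, 2, 13, -2; range = 13 − (-3) = 16.
Area = (24 × 16) / 2 = 192.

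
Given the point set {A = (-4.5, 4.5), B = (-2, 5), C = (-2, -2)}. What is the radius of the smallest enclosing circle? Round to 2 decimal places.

Side lengths²: AB² = 6.5, AC² = 48.5, BC² = 49.
Since BC² = 49 < 48.5 + 6.5 = 55, the triangle is acute, so the smallest enclosing circle is the circumcircle.
Circumcentre = (-2.6, 1.5), r² = 12.61.
r = √(12.61) ≈ 3.55.

3.55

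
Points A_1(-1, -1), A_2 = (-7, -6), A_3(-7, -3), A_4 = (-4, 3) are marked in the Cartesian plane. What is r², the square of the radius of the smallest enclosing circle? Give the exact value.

The minimum enclosing circle of a finite set is fixed by two of the points (as a diameter) or three (as a circumcircle).
The farthest pair is A_2–A_4 with squared distance 90. The circle on this segment as diameter has centre (-5.5, -1.5) and r² = 90/4 = 22.5.
Check A_1: distance² to centre = 20.5 ≤ 22.5, so it lies inside.
All remaining points lie in this disk, and no smaller disk contains both endpoints, so this is the minimum enclosing circle.

22.5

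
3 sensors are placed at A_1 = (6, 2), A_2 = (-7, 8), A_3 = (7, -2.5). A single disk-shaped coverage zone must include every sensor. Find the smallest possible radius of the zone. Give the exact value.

Side lengths²: A_1A_2² = 205, A_1A_3² = 21.25, A_2A_3² = 306.25.
Since A_2A_3² = 306.25 ≥ 205 + 21.25 = 226.25, the angle opposite A_2A_3 is not acute, so the smallest enclosing circle has A_2A_3 as diameter.
Centre = midpoint of A_2A_3 = (0, 2.75), r² = 306.25/4 = 76.5625.
r = √(76.5625) = 8.75.

8.75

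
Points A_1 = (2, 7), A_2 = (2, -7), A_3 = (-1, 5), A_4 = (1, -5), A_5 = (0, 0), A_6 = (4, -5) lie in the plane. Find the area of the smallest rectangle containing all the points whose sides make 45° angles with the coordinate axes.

In coordinates u = x + y, v = x − y the rectangle is axis-aligned; the map (x,y)→(u,v) scales areas by 2.
u-values: 9, -5, 4, -4, 0, -1; range = 9 − (-5) = 14.
v-values: -5, 9, -6, 6, 0, 9; range = 9 − (-6) = 15.
Area = (14 × 15) / 2 = 105.

105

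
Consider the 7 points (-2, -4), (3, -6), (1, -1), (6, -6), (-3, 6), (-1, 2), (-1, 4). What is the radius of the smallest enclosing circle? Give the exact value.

The minimum enclosing circle of a finite set is fixed by two of the points (as a diameter) or three (as a circumcircle).
The farthest pair is (6, -6)–(-3, 6) with squared distance 225. The circle on this segment as diameter has centre (1.5, 0) and r² = 225/4 = 56.25.
Check (-2, -4): distance² to centre = 28.25 ≤ 56.25, so it lies inside.
All remaining points lie in this disk, and no smaller disk contains both endpoints, so this is the minimum enclosing circle.
r = √(56.25) = 7.5.

7.5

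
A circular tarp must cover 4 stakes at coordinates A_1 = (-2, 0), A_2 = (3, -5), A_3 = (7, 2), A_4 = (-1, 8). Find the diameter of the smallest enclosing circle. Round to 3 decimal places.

A smallest enclosing disk is always determined by at most three of the input points on its boundary.
The farthest pair is A_2–A_4 with squared distance 185. The circle on this segment as diameter has centre (1, 1.5) and r² = 185/4 = 46.25.
Check A_1: distance² to centre = 11.25 ≤ 46.25, so it lies inside.
All remaining points lie in this disk, and no smaller disk contains both endpoints, so this is the minimum enclosing circle.
Diameter = 2r = 2√(46.25) ≈ 13.601.

13.601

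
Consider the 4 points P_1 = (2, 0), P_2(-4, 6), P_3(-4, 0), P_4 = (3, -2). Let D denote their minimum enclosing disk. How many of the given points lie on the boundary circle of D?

By Welzl's lemma the MEC is supported by two points (diametrically opposite) or three points (on a circumcircle).
The farthest pair is P_2–P_4 with squared distance 113. The circle on this segment as diameter has centre (-0.5, 2) and r² = 113/4 = 28.25.
Check P_1: distance² to centre = 10.25 ≤ 28.25, so it lies inside.
All remaining points lie in this disk, and no smaller disk contains both endpoints, so this is the minimum enclosing circle.
The points at distance exactly r from the centre are P_2, P_4 — 2 points.

2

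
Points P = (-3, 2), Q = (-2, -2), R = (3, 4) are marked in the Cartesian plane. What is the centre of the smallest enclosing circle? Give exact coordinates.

Side lengths²: PQ² = 17, PR² = 40, QR² = 61.
Since QR² = 61 ≥ 40 + 17 = 57, the angle opposite QR is not acute, so the smallest enclosing circle has QR as diameter.
Centre = midpoint of QR = (0.5, 1), r² = 61/4 = 15.25.
Centre = (0.5, 1).

(0.5, 1)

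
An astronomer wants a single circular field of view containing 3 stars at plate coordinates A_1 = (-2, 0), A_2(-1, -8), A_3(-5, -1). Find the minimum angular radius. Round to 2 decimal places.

Side lengths²: A_1A_2² = 65, A_1A_3² = 10, A_2A_3² = 65.
Since A_2A_3² = 65 < 65 + 10 = 75, the triangle is acute, so the smallest enclosing circle is the circumcircle.
Circumcentre = (-2.3, -4.1), r² = 16.9.
r = √(16.9) ≈ 4.11.

4.11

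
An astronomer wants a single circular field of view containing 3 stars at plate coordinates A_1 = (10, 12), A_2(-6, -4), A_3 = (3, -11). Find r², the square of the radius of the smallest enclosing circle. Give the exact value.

Side lengths²: A_1A_2² = 512, A_1A_3² = 578, A_2A_3² = 130.
Since A_1A_3² = 578 < 512 + 130 = 642, the triangle is acute, so the smallest enclosing circle is the circumcircle.
Circumcentre = (5.0625, 0.9375), r² = 146.7578125.

146.7578125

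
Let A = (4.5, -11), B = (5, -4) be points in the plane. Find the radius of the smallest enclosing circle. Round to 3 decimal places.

The smallest circle enclosing two points has them as diameter endpoints.
Centre = midpoint = (4.75, -7.5); r² = |AB|²/4 = 49.25/4 = 12.3125.
r = √(12.3125) ≈ 3.509.

3.509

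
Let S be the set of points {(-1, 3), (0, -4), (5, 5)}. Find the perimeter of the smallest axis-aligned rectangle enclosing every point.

30

Width = max x − min x = 5 − (-1) = 6.
Height = max y − min y = 5 − (-4) = 9.
Perimeter = 2(6 + 9) = 30.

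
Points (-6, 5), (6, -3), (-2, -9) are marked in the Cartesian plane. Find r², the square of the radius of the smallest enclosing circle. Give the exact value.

Call the three points A, B, C in the order given.
Side lengths²: AB² = 208, AC² = 212, BC² = 100.
Since AC² = 212 < 208 + 100 = 308, the triangle is acute, so the smallest enclosing circle is the circumcircle.
Circumcentre = (-26/17, -22/17), r² = 17225/289.

17225/289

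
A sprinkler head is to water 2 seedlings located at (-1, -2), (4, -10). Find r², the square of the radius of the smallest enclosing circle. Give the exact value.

22.25

The smallest circle enclosing two points has them as diameter endpoints.
Centre = midpoint = (1.5, -6); r² = |(-1, -2)−(4, -10)|²/4 = 89/4 = 22.25.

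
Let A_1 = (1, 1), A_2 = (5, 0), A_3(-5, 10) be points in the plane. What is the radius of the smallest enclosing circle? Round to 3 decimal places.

Side lengths²: A_1A_2² = 17, A_1A_3² = 117, A_2A_3² = 200.
Since A_2A_3² = 200 ≥ 117 + 17 = 134, the angle opposite A_2A_3 is not acute, so the smallest enclosing circle has A_2A_3 as diameter.
Centre = midpoint of A_2A_3 = (0, 5), r² = 200/4 = 50.
r = √50 ≈ 7.071.

7.071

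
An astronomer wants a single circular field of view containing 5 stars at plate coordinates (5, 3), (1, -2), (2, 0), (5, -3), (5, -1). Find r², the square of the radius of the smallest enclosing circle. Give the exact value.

By Welzl's lemma the MEC is supported by two points (diametrically opposite) or three points (on a circumcircle).
The minimum enclosing circle is determined by three boundary points: (5, 3), (1, -2), (5, -3).
Their circumcentre is (3.625, 0) with r² = 10.890625.
The farthest remaining point (5, -1) is at distance² 2.890625 ≤ 10.890625.

10.890625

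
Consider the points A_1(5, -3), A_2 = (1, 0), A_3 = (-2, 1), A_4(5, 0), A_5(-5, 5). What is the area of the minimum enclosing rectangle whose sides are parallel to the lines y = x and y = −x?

54

In coordinates u = x + y, v = x − y the rectangle is axis-aligned; the map (x,y)→(u,v) scales areas by 2.
u-values: 2, 1, -1, 5, 0; range = 5 − (-1) = 6.
v-values: 8, 1, -3, 5, -10; range = 8 − (-10) = 18.
Area = (6 × 18) / 2 = 54.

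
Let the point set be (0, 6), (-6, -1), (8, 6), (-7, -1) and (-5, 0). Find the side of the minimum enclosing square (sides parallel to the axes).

The bounding box has width 15 and height 7.
An axis-aligned square enclosing the set must have side ≥ max(width, height).
So the minimum side is max(15, 7) = 15.

15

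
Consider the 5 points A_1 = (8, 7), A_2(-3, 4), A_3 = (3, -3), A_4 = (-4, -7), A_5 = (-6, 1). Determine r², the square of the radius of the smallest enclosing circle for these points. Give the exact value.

A smallest enclosing disk is always determined by at most three of the input points on its boundary.
The farthest pair is A_1–A_4 with squared distance 340. The circle on this segment as diameter has centre (2, 0) and r² = 340/4 = 85.
Check A_2: distance² to centre = 41 ≤ 85, so it lies inside.
All remaining points lie in this disk, and no smaller disk contains both endpoints, so this is the minimum enclosing circle.

85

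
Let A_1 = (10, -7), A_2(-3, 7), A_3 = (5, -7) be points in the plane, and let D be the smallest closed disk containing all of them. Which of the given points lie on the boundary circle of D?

Side lengths²: A_1A_2² = 365, A_1A_3² = 25, A_2A_3² = 260.
Since A_1A_2² = 365 ≥ 260 + 25 = 285, the angle opposite A_1A_2 is not acute, so the smallest enclosing circle has A_1A_2 as diameter.
Centre = midpoint of A_1A_2 = (3.5, 0), r² = 365/4 = 91.25.
The points at distance exactly r from the centre are A_1, A_2 — 2 points.

A_1, A_2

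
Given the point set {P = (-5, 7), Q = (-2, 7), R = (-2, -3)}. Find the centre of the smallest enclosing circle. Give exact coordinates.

Side lengths²: PQ² = 9, PR² = 109, QR² = 100.
Since PR² = 109 ≥ 100 + 9 = 109, the angle opposite PR is not acute, so the smallest enclosing circle has PR as diameter.
Centre = midpoint of PR = (-3.5, 2), r² = 109/4 = 27.25.
Centre = (-3.5, 2).

(-3.5, 2)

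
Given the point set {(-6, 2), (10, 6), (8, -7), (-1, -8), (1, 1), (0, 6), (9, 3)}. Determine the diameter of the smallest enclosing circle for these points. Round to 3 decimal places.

The minimum enclosing circle is determined by three boundary points: (-6, 2), (10, 6), (-1, -8).
Their circumcentre is (53/18, 2/9) with r² = 26945/324.
The farthest remaining point (8, -7) is at distance² 25181/324 ≤ 26945/324.
Diameter = 2r = 2√(26945/324) ≈ 18.239.

18.239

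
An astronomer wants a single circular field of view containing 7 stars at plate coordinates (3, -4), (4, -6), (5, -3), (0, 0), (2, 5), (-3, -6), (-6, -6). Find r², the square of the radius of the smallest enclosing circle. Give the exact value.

A smallest enclosing disk is always determined by at most three of the input points on its boundary.
The minimum enclosing circle is determined by three boundary points: (4, -6), (2, 5), (-6, -6).
Their circumcentre is (-1, -27/22) with r² = 23125/484.
The farthest remaining point (5, -3) is at distance² 18945/484 ≤ 23125/484.

23125/484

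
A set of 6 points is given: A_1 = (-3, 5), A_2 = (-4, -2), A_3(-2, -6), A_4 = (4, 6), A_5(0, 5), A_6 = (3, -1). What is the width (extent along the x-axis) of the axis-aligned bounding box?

8

max x = 4, min x = -4, so width = 8.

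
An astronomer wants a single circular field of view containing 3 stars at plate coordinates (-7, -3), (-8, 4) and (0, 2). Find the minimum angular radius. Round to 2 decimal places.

4.64

Call the three points A, B, C in the order given.
Side lengths²: AB² = 50, AC² = 74, BC² = 68.
Since AC² = 74 < 68 + 50 = 118, the triangle is acute, so the smallest enclosing circle is the circumcircle.
Circumcentre = (-122/27, 25/27), r² = 15725/729.
r = √(15725/729) ≈ 4.64.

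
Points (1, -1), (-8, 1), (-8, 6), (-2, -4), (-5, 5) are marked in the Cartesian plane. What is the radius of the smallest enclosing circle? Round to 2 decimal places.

By Welzl's lemma the MEC is supported by two points (diametrically opposite) or three points (on a circumcircle).
The minimum enclosing circle is determined by three boundary points: (1, -1), (-8, 6), (-2, -4).
Their circumcentre is (-4.375, 1.375) with r² = 34.53125.
The farthest remaining point (-5, 5) is at distance² 13.53125 ≤ 34.53125.
r = √(34.53125) ≈ 5.88.

5.88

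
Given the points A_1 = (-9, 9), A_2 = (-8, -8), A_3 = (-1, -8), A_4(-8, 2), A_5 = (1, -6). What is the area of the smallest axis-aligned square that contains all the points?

The bounding box has width 10 and height 17.
An axis-aligned square enclosing the set must have side ≥ max(width, height).
So the minimum side is max(10, 17) = 17.
Area = 17² = 289.

289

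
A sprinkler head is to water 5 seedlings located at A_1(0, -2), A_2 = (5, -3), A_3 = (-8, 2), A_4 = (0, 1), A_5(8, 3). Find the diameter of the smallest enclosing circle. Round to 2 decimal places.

16.03

The farthest pair is A_3–A_5 with squared distance 257. The circle on this segment as diameter has centre (0, 2.5) and r² = 257/4 = 64.25.
Check A_1: distance² to centre = 20.25 ≤ 64.25, so it lies inside.
All remaining points lie in this disk, and no smaller disk contains both endpoints, so this is the minimum enclosing circle.
Diameter = 2r = 2√(64.25) ≈ 16.03.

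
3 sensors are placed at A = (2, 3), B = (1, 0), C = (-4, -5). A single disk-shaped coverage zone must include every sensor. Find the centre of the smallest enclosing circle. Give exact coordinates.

Side lengths²: AB² = 10, AC² = 100, BC² = 50.
Since AC² = 100 ≥ 50 + 10 = 60, the angle opposite AC is not acute, so the smallest enclosing circle has AC as diameter.
Centre = midpoint of AC = (-1, -1), r² = 100/4 = 25.
Centre = (-1, -1).

(-1, -1)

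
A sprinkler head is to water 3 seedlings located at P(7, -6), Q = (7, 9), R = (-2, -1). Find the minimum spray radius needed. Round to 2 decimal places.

Side lengths²: PQ² = 225, PR² = 106, QR² = 181.
Since PQ² = 225 < 181 + 106 = 287, the triangle is acute, so the smallest enclosing circle is the circumcircle.
Circumcentre = (95/18, 1.5), r² = 9593/162.
r = √(9593/162) ≈ 7.70.

7.70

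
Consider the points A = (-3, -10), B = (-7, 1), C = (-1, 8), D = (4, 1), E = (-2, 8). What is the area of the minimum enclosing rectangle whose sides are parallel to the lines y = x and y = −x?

In coordinates u = x + y, v = x − y the rectangle is axis-aligned; the map (x,y)→(u,v) scales areas by 2.
u-values: -13, -6, 7, 5, 6; range = 7 − (-13) = 20.
v-values: 7, -8, -9, 3, -10; range = 7 − (-10) = 17.
Area = (20 × 17) / 2 = 170.

170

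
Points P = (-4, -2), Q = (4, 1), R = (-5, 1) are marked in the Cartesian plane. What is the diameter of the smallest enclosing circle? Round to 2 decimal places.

9.01

Side lengths²: PQ² = 73, PR² = 10, QR² = 81.
Since QR² = 81 < 73 + 10 = 83, the triangle is acute, so the smallest enclosing circle is the circumcircle.
Circumcentre = (-0.5, 5/6), r² = 365/18.
Diameter = 2r = 2√(365/18) ≈ 9.01.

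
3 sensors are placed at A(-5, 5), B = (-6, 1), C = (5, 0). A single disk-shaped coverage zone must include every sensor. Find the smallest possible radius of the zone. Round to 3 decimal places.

5.657

Side lengths²: AB² = 17, AC² = 125, BC² = 122.
Since AC² = 125 < 122 + 17 = 139, the triangle is acute, so the smallest enclosing circle is the circumcircle.
Circumcentre = (-7/18, 31/18), r² = 5185/162.
r = √(5185/162) ≈ 5.657.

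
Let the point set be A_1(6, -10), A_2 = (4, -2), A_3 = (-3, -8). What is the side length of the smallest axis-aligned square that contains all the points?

9

The bounding box has width 9 and height 8.
An axis-aligned square enclosing the set must have side ≥ max(width, height).
So the minimum side is max(9, 8) = 9.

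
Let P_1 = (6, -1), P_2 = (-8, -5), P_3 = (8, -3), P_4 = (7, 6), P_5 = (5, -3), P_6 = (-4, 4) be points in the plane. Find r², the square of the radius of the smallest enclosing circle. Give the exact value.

A smallest enclosing disk is always determined by at most three of the input points on its boundary.
The farthest pair is P_2–P_4 with squared distance 346. The circle on this segment as diameter has centre (-0.5, 0.5) and r² = 346/4 = 86.5.
Check P_1: distance² to centre = 44.5 ≤ 86.5, so it lies inside.
All remaining points lie in this disk, and no smaller disk contains both endpoints, so this is the minimum enclosing circle.

86.5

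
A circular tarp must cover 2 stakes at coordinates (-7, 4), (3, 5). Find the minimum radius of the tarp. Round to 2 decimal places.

5.02

The smallest circle enclosing two points has them as diameter endpoints.
Centre = midpoint = (-2, 4.5); r² = |(-7, 4)−(3, 5)|²/4 = 101/4 = 25.25.
r = √(25.25) ≈ 5.02.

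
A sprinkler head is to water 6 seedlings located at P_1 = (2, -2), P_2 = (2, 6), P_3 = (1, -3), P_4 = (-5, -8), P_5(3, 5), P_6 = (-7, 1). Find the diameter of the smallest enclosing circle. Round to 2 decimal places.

15.65

The minimum enclosing circle of a finite set is fixed by two of the points (as a diameter) or three (as a circumcircle).
The farthest pair is P_2–P_4 with squared distance 245. The circle on this segment as diameter has centre (-1.5, -1) and r² = 245/4 = 61.25.
Check P_1: distance² to centre = 13.25 ≤ 61.25, so it lies inside.
All remaining points lie in this disk, and no smaller disk contains both endpoints, so this is the minimum enclosing circle.
Diameter = 2r = 2√(61.25) ≈ 15.65.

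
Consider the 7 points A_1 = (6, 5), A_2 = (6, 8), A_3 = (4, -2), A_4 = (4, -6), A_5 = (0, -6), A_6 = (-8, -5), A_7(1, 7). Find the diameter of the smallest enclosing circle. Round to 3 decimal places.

A smallest enclosing disk is always determined by at most three of the input points on its boundary.
The farthest pair is A_2–A_6 with squared distance 365. The circle on this segment as diameter has centre (-1, 1.5) and r² = 365/4 = 91.25.
Check A_1: distance² to centre = 61.25 ≤ 91.25, so it lies inside.
All remaining points lie in this disk, and no smaller disk contains both endpoints, so this is the minimum enclosing circle.
Diameter = 2r = 2√(91.25) ≈ 19.105.

19.105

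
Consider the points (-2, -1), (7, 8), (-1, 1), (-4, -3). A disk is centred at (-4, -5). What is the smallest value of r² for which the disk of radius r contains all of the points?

290

The required radius is the distance from (-4, -5) to the farthest point.
Squared distances: 20, 290, 45, 4.
Maximum is 290, attained at (7, 8).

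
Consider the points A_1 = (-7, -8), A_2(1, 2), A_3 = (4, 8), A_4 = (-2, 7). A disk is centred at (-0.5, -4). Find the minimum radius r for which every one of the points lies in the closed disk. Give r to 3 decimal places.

The required radius is the distance from (-0.5, -4) to the farthest point.
Squared distances: 58.25, 38.25, 164.25, 123.25.
Maximum is 164.25, attained at A_3.
r = √(164.25) ≈ 12.816.

12.816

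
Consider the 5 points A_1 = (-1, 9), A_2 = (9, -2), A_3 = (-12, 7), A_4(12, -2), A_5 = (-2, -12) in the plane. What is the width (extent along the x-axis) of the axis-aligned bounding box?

24

max x = 12, min x = -12, so width = 24.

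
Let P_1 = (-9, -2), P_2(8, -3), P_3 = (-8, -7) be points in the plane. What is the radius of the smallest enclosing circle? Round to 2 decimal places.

Side lengths²: P_1P_2² = 290, P_1P_3² = 26, P_2P_3² = 272.
Since P_1P_2² = 290 < 272 + 26 = 298, the triangle is acute, so the smallest enclosing circle is the circumcircle.
Circumcentre = (-11/21, -61/21), r² = 32045/441.
r = √(32045/441) ≈ 8.52.

8.52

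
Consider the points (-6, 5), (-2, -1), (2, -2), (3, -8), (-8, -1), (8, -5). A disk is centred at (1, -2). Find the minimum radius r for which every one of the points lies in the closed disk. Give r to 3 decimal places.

9.899

The required radius is the distance from (1, -2) to the farthest point.
Squared distances: 98, 10, 1, 40, 82, 58.
Maximum is 98, attained at (-6, 5).
r = √98 ≈ 9.899.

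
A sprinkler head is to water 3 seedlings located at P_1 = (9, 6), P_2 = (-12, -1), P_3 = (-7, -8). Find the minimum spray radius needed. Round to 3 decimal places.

11.122

Side lengths²: P_1P_2² = 490, P_1P_3² = 452, P_2P_3² = 74.
Since P_1P_2² = 490 < 452 + 74 = 526, the triangle is acute, so the smallest enclosing circle is the circumcircle.
Circumcentre = (-15/13, 19/13), r² = 20905/169.
r = √(20905/169) ≈ 11.122.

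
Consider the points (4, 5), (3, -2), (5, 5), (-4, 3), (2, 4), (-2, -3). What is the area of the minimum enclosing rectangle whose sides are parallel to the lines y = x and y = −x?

90

In coordinates u = x + y, v = x − y the rectangle is axis-aligned; the map (x,y)→(u,v) scales areas by 2.
u-values: 9, 1, 10, -1, 6, -5; range = 10 − (-5) = 15.
v-values: -1, 5, 0, -7, -2, 1; range = 5 − (-7) = 12.
Area = (15 × 12) / 2 = 90.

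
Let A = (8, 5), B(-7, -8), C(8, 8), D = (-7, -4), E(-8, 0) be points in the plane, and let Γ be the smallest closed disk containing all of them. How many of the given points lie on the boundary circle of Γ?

2

The minimum enclosing circle of a finite set is fixed by two of the points (as a diameter) or three (as a circumcircle).
The farthest pair is B–C with squared distance 481. The circle on this segment as diameter has centre (0.5, 0) and r² = 481/4 = 120.25.
Check A: distance² to centre = 81.25 ≤ 120.25, so it lies inside.
All remaining points lie in this disk, and no smaller disk contains both endpoints, so this is the minimum enclosing circle.
The points at distance exactly r from the centre are B, C — 2 points.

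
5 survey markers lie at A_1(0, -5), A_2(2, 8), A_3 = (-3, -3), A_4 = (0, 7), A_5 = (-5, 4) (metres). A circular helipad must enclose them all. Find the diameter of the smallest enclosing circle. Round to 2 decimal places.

A smallest enclosing disk is always determined by at most three of the input points on its boundary.
The farthest pair is A_1–A_2 with squared distance 173. The circle on this segment as diameter has centre (1, 1.5) and r² = 173/4 = 43.25.
Check A_3: distance² to centre = 36.25 ≤ 43.25, so it lies inside.
All remaining points lie in this disk, and no smaller disk contains both endpoints, so this is the minimum enclosing circle.
Diameter = 2r = 2√(43.25) ≈ 13.15.

13.15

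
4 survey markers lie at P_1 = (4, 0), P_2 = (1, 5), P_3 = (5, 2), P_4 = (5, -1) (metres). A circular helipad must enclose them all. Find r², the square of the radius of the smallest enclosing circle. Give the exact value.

13

By Welzl's lemma the MEC is supported by two points (diametrically opposite) or three points (on a circumcircle).
The farthest pair is P_2–P_4 with squared distance 52. The circle on this segment as diameter has centre (3, 2) and r² = 52/4 = 13.
Check P_1: distance² to centre = 5 ≤ 13, so it lies inside.
All remaining points lie in this disk, and no smaller disk contains both endpoints, so this is the minimum enclosing circle.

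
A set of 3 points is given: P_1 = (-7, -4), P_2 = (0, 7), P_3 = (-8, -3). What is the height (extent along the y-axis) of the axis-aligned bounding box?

11

max y = 7, min y = -4, so height = 11.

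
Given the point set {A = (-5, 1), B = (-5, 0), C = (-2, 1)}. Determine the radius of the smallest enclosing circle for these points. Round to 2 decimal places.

Side lengths²: AB² = 1, AC² = 9, BC² = 10.
Since BC² = 10 ≥ 9 + 1 = 10, the angle opposite BC is not acute, so the smallest enclosing circle has BC as diameter.
Centre = midpoint of BC = (-3.5, 0.5), r² = 10/4 = 2.5.
r = √(2.5) ≈ 1.58.

1.58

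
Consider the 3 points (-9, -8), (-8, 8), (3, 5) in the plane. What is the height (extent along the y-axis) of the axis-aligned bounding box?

max y = 8, min y = -8, so height = 16.

16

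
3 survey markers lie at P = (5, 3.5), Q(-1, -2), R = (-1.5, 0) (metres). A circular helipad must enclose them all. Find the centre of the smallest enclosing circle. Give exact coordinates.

Side lengths²: PQ² = 66.25, PR² = 54.5, QR² = 4.25.
Since PQ² = 66.25 ≥ 54.5 + 4.25 = 58.75, the angle opposite PQ is not acute, so the smallest enclosing circle has PQ as diameter.
Centre = midpoint of PQ = (2, 0.75), r² = 66.25/4 = 16.5625.
Centre = (2, 0.75).

(2, 0.75)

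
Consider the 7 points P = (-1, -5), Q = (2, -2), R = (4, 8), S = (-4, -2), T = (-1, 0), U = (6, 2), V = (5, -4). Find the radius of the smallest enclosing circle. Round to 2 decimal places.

By Welzl's lemma the MEC is supported by two points (diametrically opposite) or three points (on a circumcircle).
The farthest pair is P–R with squared distance 194. The circle on this segment as diameter has centre (1.5, 1.5) and r² = 194/4 = 48.5.
Check Q: distance² to centre = 12.5 ≤ 48.5, so it lies inside.
All remaining points lie in this disk, and no smaller disk contains both endpoints, so this is the minimum enclosing circle.
r = √(48.5) ≈ 6.96.

6.96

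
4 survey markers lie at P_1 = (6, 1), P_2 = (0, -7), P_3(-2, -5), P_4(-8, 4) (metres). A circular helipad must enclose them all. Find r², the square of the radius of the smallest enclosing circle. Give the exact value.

The minimum enclosing circle is determined by three boundary points: P_1, P_2, P_4.
Their circumcentre is (-19/13, 9/26) with r² = 37925/676.
The farthest remaining point P_3 is at distance² 19517/676 ≤ 37925/676.

37925/676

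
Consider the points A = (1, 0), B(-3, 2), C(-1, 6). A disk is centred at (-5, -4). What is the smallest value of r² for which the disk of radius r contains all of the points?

The required radius is the distance from (-5, -4) to the farthest point.
Squared distances: 52, 40, 116.
Maximum is 116, attained at C.

116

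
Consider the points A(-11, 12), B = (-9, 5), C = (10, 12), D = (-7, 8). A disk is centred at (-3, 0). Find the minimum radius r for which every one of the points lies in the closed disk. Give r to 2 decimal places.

17.69

The required radius is the distance from (-3, 0) to the farthest point.
Squared distances: 208, 61, 313, 80.
Maximum is 313, attained at C.
r = √313 ≈ 17.69.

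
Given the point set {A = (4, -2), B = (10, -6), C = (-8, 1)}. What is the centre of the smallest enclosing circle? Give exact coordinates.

(1, -2.5)

Side lengths²: AB² = 52, AC² = 153, BC² = 373.
Since BC² = 373 ≥ 153 + 52 = 205, the angle opposite BC is not acute, so the smallest enclosing circle has BC as diameter.
Centre = midpoint of BC = (1, -2.5), r² = 373/4 = 93.25.
Centre = (1, -2.5).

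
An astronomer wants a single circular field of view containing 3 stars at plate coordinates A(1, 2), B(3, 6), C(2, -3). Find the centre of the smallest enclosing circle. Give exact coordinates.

(2.5, 1.5)

Side lengths²: AB² = 20, AC² = 26, BC² = 82.
Since BC² = 82 ≥ 26 + 20 = 46, the angle opposite BC is not acute, so the smallest enclosing circle has BC as diameter.
Centre = midpoint of BC = (2.5, 1.5), r² = 82/4 = 20.5.
Centre = (2.5, 1.5).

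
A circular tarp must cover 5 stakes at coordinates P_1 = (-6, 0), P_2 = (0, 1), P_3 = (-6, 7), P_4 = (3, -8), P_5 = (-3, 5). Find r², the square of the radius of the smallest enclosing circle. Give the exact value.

The minimum enclosing circle of a finite set is fixed by two of the points (as a diameter) or three (as a circumcircle).
The farthest pair is P_3–P_4 with squared distance 306. The circle on this segment as diameter has centre (-1.5, -0.5) and r² = 306/4 = 76.5.
Check P_1: distance² to centre = 20.5 ≤ 76.5, so it lies inside.
All remaining points lie in this disk, and no smaller disk contains both endpoints, so this is the minimum enclosing circle.

76.5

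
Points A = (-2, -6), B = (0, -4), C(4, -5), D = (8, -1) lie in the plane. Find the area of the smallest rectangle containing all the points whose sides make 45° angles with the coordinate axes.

37.5

In coordinates u = x + y, v = x − y the rectangle is axis-aligned; the map (x,y)→(u,v) scales areas by 2.
u-values: -8, -4, -1, 7; range = 7 − (-8) = 15.
v-values: 4, 4, 9, 9; range = 9 − 4 = 5.
Area = (15 × 5) / 2 = 37.5.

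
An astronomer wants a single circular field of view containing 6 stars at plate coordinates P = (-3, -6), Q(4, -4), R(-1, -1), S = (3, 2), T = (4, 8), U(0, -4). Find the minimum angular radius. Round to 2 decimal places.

7.83

The minimum enclosing circle of a finite set is fixed by two of the points (as a diameter) or three (as a circumcircle).
The farthest pair is P–T with squared distance 245. The circle on this segment as diameter has centre (0.5, 1) and r² = 245/4 = 61.25.
Check Q: distance² to centre = 37.25 ≤ 61.25, so it lies inside.
All remaining points lie in this disk, and no smaller disk contains both endpoints, so this is the minimum enclosing circle.
r = √(61.25) ≈ 7.83.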